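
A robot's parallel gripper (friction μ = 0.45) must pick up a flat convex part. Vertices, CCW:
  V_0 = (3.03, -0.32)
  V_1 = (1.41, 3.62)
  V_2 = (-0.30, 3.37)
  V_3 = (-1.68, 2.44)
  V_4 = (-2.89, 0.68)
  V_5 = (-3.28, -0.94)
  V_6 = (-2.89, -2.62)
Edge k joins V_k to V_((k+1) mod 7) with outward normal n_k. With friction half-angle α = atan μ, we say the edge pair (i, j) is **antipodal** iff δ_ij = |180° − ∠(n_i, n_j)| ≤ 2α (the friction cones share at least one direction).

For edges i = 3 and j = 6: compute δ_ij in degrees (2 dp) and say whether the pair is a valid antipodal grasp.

δ = 34.26°, valid

α = atan 0.45 = 24.23°;  2α = 48.46°
edge 3: e_3 = (-1.21, -1.76);  n_3 = (-0.8240, +0.5665)
edge 6: e_6 = (+5.92, +2.30);  n_6 = (+0.3621, -0.9321)
∠(n_3, n_6) = 145.74°
δ = |180° − 145.74°| = 34.26°
34.26° ≤ 2α = 48.46°  →  valid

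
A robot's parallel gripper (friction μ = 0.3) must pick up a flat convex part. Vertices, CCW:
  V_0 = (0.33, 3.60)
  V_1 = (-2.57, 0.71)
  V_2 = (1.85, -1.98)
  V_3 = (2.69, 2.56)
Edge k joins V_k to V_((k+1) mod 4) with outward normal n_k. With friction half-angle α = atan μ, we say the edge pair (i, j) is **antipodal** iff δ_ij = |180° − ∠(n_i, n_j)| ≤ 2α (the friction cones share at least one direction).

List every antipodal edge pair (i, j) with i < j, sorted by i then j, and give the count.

count = 1; pairs: (1,3)

α = atan 0.3 = 16.70°;  2α = 33.40°
n_0 = (-0.7059, +0.7083)
n_1 = (-0.5199, -0.8542)
n_2 = (+0.9833, -0.1819)
n_3 = (+0.4033, +0.9151)
  (0,1): δ = 76.23°  ·
  (0,2): δ = 34.62°  ·
  (0,3): δ = 111.32°  ·
  (1,2): δ = 69.16°  ·
  (1,3): δ = 7.54°  ✓
  (2,3): δ = 103.30°  ·
antipodal pairs: 1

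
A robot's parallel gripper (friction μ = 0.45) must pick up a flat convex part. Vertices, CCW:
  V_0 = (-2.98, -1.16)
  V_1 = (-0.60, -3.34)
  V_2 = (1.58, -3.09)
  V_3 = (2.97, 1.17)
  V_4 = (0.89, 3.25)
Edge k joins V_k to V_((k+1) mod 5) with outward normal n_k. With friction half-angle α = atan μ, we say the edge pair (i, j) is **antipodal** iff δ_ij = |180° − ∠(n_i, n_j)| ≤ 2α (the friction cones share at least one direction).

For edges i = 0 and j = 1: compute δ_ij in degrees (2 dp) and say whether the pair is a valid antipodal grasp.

α = atan 0.45 = 24.23°;  2α = 48.46°
edge 0: e_0 = (+2.38, -2.18);  n_0 = (-0.6754, -0.7374)
edge 1: e_1 = (+2.18, +0.25);  n_1 = (+0.1139, -0.9935)
∠(n_0, n_1) = 49.03°
δ = |180° − 49.03°| = 130.97°
130.97° > 2α = 48.46°  →  invalid

δ = 130.97°, invalid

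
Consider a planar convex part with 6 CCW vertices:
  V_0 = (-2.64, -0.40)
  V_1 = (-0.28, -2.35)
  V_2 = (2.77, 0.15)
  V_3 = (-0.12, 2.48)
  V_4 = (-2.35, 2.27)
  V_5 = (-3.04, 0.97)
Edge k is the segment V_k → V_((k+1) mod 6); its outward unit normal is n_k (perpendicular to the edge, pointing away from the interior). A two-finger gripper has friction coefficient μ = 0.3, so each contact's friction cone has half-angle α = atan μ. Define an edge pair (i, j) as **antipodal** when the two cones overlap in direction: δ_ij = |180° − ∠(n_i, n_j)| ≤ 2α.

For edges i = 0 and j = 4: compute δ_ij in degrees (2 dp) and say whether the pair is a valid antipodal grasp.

α = atan 0.3 = 16.70°;  2α = 33.40°
edge 0: e_0 = (+2.36, -1.95);  n_0 = (-0.6370, -0.7709)
edge 4: e_4 = (-0.69, -1.30);  n_4 = (-0.8833, +0.4688)
∠(n_0, n_4) = 78.39°
δ = |180° − 78.39°| = 101.61°
101.61° > 2α = 33.40°  →  invalid

δ = 101.61°, invalid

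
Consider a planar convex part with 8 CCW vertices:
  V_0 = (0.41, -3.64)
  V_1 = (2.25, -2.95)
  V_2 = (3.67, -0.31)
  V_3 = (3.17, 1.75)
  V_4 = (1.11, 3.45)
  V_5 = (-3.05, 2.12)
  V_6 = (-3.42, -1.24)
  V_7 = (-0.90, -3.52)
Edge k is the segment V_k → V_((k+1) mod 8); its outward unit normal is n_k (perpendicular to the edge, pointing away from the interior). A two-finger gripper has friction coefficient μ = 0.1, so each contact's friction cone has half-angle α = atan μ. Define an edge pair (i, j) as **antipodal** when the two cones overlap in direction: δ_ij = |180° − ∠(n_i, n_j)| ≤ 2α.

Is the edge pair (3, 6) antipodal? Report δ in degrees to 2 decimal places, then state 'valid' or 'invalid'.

α = atan 0.1 = 5.71°;  2α = 11.42°
edge 3: e_3 = (-2.06, +1.70);  n_3 = (+0.6365, +0.7713)
edge 6: e_6 = (+2.52, -2.28);  n_6 = (-0.6709, -0.7415)
∠(n_3, n_6) = 177.39°
δ = |180° − 177.39°| = 2.61°
2.61° ≤ 2α = 11.42°  →  valid

δ = 2.61°, valid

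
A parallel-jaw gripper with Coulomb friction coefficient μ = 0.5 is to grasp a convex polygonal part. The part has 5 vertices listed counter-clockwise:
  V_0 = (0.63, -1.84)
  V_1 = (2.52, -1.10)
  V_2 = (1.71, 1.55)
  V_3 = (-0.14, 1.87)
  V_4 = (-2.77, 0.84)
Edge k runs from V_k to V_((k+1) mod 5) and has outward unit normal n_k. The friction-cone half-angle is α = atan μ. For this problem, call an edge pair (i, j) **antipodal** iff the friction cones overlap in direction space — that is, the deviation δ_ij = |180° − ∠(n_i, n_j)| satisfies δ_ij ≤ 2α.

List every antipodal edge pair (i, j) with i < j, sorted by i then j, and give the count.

α = atan 0.5 = 26.57°;  2α = 53.13°
n_0 = (+0.3646, -0.9312)
n_1 = (+0.9563, +0.2923)
n_2 = (+0.1704, +0.9854)
n_3 = (-0.3647, +0.9311)
n_4 = (-0.6190, -0.7854)
  (0,1): δ = 94.39°  ·
  (0,2): δ = 31.20°  ✓
  (0,3): δ = 0.00°  ✓
  (0,4): δ = 120.37°  ·
  (1,2): δ = 116.81°  ·
  (1,3): δ = 85.61°  ·
  (1,4): δ = 34.76°  ✓
  (2,3): δ = 148.80°  ·
  (2,4): δ = 28.43°  ✓
  (3,4): δ = 59.63°  ·
antipodal pairs: 4

count = 4; pairs: (0,2), (0,3), (1,4), (2,4)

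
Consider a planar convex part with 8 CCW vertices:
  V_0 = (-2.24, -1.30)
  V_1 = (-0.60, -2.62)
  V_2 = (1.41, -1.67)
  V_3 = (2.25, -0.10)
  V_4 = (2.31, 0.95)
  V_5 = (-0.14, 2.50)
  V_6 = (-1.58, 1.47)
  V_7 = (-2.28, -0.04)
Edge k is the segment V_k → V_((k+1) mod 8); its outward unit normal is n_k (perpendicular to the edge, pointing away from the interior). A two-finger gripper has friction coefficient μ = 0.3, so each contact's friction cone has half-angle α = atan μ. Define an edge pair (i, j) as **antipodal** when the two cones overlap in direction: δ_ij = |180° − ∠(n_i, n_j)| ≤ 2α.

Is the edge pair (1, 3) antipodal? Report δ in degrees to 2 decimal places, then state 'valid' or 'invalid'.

α = atan 0.3 = 16.70°;  2α = 33.40°
edge 1: e_1 = (+2.01, +0.95);  n_1 = (+0.4273, -0.9041)
edge 3: e_3 = (+0.06, +1.05);  n_3 = (+0.9984, -0.0570)
∠(n_1, n_3) = 61.43°
δ = |180° − 61.43°| = 118.57°
118.57° > 2α = 33.40°  →  invalid

δ = 118.57°, invalid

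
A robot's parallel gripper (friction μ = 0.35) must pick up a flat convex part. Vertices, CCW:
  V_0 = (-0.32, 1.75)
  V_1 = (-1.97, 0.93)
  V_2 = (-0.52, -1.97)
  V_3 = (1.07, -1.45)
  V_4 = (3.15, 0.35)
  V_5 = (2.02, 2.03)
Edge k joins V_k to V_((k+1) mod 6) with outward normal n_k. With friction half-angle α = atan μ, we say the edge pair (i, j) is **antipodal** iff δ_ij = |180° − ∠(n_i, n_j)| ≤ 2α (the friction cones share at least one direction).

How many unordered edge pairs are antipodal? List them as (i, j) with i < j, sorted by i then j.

count = 5; pairs: (0,2), (0,3), (1,4), (2,5), (3,5)

α = atan 0.35 = 19.29°;  2α = 38.58°
n_0 = (-0.4450, +0.8955)
n_1 = (-0.8944, -0.4472)
n_2 = (+0.3108, -0.9505)
n_3 = (+0.6544, -0.7562)
n_4 = (+0.8298, +0.5581)
n_5 = (-0.1188, +0.9929)
  (0,1): δ = 89.86°  ·
  (0,2): δ = 8.32°  ✓
  (0,3): δ = 14.45°  ✓
  (0,4): δ = 97.50°  ·
  (0,5): δ = 160.40°  ·
  (1,2): δ = 98.46°  ·
  (1,3): δ = 75.69°  ·
  (1,4): δ = 7.36°  ✓
  (1,5): δ = 70.26°  ·
  (2,3): δ = 157.24°  ·
  (2,4): δ = 74.18°  ·
  (2,5): δ = 11.29°  ✓
  (3,4): δ = 96.95°  ·
  (3,5): δ = 34.05°  ✓
  (4,5): δ = 117.10°  ·
antipodal pairs: 5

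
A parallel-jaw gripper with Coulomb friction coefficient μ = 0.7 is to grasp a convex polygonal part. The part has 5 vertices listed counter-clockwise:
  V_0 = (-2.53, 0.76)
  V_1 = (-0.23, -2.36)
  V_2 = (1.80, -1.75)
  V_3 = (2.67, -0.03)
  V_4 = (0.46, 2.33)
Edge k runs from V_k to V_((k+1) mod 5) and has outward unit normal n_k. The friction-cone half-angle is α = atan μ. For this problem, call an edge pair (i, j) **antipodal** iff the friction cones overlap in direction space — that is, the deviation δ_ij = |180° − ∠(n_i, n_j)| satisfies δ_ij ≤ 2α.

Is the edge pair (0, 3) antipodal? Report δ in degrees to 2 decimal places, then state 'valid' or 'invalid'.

δ = 6.72°, valid

α = atan 0.7 = 34.99°;  2α = 69.98°
edge 0: e_0 = (+2.30, -3.12);  n_0 = (-0.8049, -0.5934)
edge 3: e_3 = (-2.21, +2.36);  n_3 = (+0.7299, +0.6835)
∠(n_0, n_3) = 173.28°
δ = |180° − 173.28°| = 6.72°
6.72° ≤ 2α = 69.98°  →  valid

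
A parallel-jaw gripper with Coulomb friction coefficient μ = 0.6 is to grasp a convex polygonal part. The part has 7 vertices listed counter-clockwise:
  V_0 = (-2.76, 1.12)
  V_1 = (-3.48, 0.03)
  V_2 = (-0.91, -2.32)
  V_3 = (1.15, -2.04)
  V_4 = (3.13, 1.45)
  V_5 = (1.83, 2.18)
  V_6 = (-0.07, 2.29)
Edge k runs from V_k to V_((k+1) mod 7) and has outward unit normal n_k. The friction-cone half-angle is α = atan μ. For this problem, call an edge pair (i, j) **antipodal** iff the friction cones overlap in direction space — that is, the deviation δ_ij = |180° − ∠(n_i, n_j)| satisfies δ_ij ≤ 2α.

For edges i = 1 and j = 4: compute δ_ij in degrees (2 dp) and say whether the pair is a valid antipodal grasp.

α = atan 0.6 = 30.96°;  2α = 61.93°
edge 1: e_1 = (+2.57, -2.35);  n_1 = (-0.6748, -0.7380)
edge 4: e_4 = (-1.30, +0.73);  n_4 = (+0.4896, +0.8719)
∠(n_1, n_4) = 166.88°
δ = |180° − 166.88°| = 13.12°
13.12° ≤ 2α = 61.93°  →  valid

δ = 13.12°, valid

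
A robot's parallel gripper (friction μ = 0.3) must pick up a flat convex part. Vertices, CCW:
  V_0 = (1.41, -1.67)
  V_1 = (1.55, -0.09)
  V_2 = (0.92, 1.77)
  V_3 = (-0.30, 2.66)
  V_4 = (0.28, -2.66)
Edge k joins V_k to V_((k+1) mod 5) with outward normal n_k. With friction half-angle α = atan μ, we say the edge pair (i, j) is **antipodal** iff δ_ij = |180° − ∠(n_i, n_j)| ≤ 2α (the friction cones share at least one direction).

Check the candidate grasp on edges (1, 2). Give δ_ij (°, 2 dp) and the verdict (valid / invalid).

δ = 144.82°, invalid

α = atan 0.3 = 16.70°;  2α = 33.40°
edge 1: e_1 = (-0.63, +1.86);  n_1 = (+0.9471, +0.3208)
edge 2: e_2 = (-1.22, +0.89);  n_2 = (+0.5894, +0.8079)
∠(n_1, n_2) = 35.18°
δ = |180° − 35.18°| = 144.82°
144.82° > 2α = 33.40°  →  invalid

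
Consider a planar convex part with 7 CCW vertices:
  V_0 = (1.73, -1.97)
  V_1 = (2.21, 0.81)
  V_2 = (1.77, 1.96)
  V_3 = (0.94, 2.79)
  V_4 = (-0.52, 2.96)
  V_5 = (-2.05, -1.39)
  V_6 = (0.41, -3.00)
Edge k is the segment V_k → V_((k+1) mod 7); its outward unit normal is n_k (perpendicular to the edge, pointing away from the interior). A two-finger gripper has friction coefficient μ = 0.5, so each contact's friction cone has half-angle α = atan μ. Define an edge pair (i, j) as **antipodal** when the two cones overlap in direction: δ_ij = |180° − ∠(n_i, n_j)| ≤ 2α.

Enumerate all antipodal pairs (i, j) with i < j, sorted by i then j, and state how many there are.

count = 7; pairs: (0,4), (1,4), (1,5), (2,5), (3,5), (3,6), (4,6)

α = atan 0.5 = 26.57°;  2α = 53.13°
n_0 = (+0.9854, -0.1701)
n_1 = (+0.9340, +0.3573)
n_2 = (+0.7071, +0.7071)
n_3 = (+0.1157, +0.9933)
n_4 = (-0.9434, +0.3318)
n_5 = (-0.5476, -0.8367)
n_6 = (+0.6152, -0.7884)
  (0,1): δ = 149.27°  ·
  (0,2): δ = 125.20°  ·
  (0,3): δ = 86.85°  ·
  (0,4): δ = 9.58°  ✓
  (0,5): δ = 66.59°  ·
  (0,6): δ = 137.76°  ·
  (1,2): δ = 155.94°  ·
  (1,3): δ = 117.58°  ·
  (1,4): δ = 40.32°  ✓
  (1,5): δ = 35.86°  ✓
  (1,6): δ = 107.03°  ·
  (2,3): δ = 141.64°  ·
  (2,4): δ = 64.38°  ·
  (2,5): δ = 11.80°  ✓
  (2,6): δ = 82.97°  ·
  (3,4): δ = 102.74°  ·
  (3,5): δ = 26.56°  ✓
  (3,6): δ = 44.61°  ✓
  (4,5): δ = 103.83°  ·
  (4,6): δ = 32.66°  ✓
  (5,6): δ = 108.83°  ·
antipodal pairs: 7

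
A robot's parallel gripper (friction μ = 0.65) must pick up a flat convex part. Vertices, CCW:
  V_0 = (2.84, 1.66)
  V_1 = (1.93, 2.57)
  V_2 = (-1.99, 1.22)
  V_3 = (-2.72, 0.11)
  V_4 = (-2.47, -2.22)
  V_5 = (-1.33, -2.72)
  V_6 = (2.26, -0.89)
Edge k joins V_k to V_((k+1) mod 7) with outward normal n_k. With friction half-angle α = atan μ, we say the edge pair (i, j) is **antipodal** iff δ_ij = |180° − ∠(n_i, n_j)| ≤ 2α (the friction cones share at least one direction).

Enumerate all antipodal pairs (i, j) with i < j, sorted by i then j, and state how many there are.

α = atan 0.65 = 33.02°;  2α = 66.05°
n_0 = (+0.7071, +0.7071)
n_1 = (-0.3256, +0.9455)
n_2 = (-0.8355, +0.5495)
n_3 = (-0.9943, -0.1067)
n_4 = (-0.4017, -0.9158)
n_5 = (+0.4541, -0.8909)
n_6 = (+0.9751, -0.2218)
  (0,1): δ = 116.00°  ·
  (0,2): δ = 78.33°  ·
  (0,3): δ = 38.88°  ✓
  (0,4): δ = 21.32°  ✓
  (0,5): δ = 72.01°  ·
  (0,6): δ = 122.19°  ·
  (1,2): δ = 142.33°  ·
  (1,3): δ = 102.88°  ·
  (1,4): δ = 42.69°  ✓
  (1,5): δ = 8.01°  ✓
  (1,6): δ = 58.18°  ✓
  (2,3): δ = 140.54°  ·
  (2,4): δ = 80.35°  ·
  (2,5): δ = 29.66°  ✓
  (2,6): δ = 20.52°  ✓
  (3,4): δ = 119.81°  ·
  (3,5): δ = 69.11°  ·
  (3,6): δ = 18.94°  ✓
  (4,5): δ = 129.31°  ·
  (4,6): δ = 79.13°  ·
  (5,6): δ = 129.82°  ·
antipodal pairs: 8

count = 8; pairs: (0,3), (0,4), (1,4), (1,5), (1,6), (2,5), (2,6), (3,6)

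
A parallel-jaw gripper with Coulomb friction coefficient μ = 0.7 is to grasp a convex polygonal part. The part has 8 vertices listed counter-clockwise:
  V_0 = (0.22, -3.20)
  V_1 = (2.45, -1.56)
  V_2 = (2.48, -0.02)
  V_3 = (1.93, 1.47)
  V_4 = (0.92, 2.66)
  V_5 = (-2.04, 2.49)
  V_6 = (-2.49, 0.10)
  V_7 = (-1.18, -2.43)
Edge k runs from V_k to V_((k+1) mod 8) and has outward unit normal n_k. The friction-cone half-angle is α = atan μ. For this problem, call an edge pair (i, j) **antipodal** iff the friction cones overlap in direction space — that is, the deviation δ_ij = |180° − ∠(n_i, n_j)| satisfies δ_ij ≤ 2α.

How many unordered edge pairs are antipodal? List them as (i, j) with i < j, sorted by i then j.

count = 13; pairs: (0,4), (0,5), (1,5), (1,6), (1,7), (2,5), (2,6), (2,7), (3,5), (3,6), (3,7), (4,6), (4,7)

α = atan 0.7 = 34.99°;  2α = 69.98°
n_0 = (+0.5925, -0.8056)
n_1 = (+0.9998, -0.0195)
n_2 = (+0.9381, +0.3463)
n_3 = (+0.7624, +0.6471)
n_4 = (-0.0573, +0.9984)
n_5 = (-0.9827, +0.1850)
n_6 = (-0.8880, -0.4598)
n_7 = (-0.4819, -0.8762)
  (0,1): δ = 127.45°  ·
  (0,2): δ = 106.07°  ·
  (0,3): δ = 86.01°  ·
  (0,4): δ = 33.04°  ✓
  (0,5): δ = 43.01°  ✓
  (0,6): δ = 81.04°  ·
  (0,7): δ = 114.86°  ·
  (1,2): δ = 158.62°  ·
  (1,3): δ = 138.56°  ·
  (1,4): δ = 85.60°  ·
  (1,5): δ = 9.55°  ✓
  (1,6): δ = 28.49°  ✓
  (1,7): δ = 62.31°  ✓
  (2,3): δ = 159.94°  ·
  (2,4): δ = 106.97°  ·
  (2,5): δ = 30.92°  ✓
  (2,6): δ = 7.11°  ✓
  (2,7): δ = 40.93°  ✓
  (3,4): δ = 127.04°  ·
  (3,5): δ = 50.99°  ✓
  (3,6): δ = 12.95°  ✓
  (3,7): δ = 20.87°  ✓
  (4,5): δ = 103.95°  ·
  (4,6): δ = 65.91°  ✓
  (4,7): δ = 32.10°  ✓
  (5,6): δ = 141.96°  ·
  (5,7): δ = 108.15°  ·
  (6,7): δ = 146.19°  ·
antipodal pairs: 13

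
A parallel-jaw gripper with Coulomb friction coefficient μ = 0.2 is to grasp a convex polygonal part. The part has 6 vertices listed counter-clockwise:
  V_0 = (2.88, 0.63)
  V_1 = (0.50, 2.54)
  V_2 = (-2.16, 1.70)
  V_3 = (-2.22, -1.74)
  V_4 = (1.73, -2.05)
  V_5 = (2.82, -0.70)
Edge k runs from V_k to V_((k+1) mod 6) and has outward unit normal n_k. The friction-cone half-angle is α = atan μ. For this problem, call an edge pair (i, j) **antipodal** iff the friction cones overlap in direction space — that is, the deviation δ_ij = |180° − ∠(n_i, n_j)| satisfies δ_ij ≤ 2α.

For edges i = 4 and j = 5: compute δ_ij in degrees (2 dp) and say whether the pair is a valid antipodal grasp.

δ = 143.67°, invalid

α = atan 0.2 = 11.31°;  2α = 22.62°
edge 4: e_4 = (+1.09, +1.35);  n_4 = (+0.7780, -0.6282)
edge 5: e_5 = (+0.06, +1.33);  n_5 = (+0.9990, -0.0451)
∠(n_4, n_5) = 36.33°
δ = |180° − 36.33°| = 143.67°
143.67° > 2α = 22.62°  →  invalid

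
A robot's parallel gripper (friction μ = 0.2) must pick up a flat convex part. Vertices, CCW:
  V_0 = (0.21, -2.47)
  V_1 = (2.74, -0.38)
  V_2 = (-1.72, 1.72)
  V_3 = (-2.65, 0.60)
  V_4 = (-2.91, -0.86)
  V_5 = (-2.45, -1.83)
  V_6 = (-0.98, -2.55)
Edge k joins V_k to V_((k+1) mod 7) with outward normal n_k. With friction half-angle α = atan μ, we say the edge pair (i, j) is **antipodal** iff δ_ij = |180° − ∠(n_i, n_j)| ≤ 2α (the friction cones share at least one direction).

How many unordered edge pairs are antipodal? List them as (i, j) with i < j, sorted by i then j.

α = atan 0.2 = 11.31°;  2α = 22.62°
n_0 = (+0.6369, -0.7710)
n_1 = (+0.4260, +0.9047)
n_2 = (-0.7693, +0.6388)
n_3 = (-0.9845, +0.1753)
n_4 = (-0.9035, -0.4285)
n_5 = (-0.4399, -0.8981)
n_6 = (+0.0671, -0.9977)
  (0,1): δ = 64.77°  ·
  (0,2): δ = 10.74°  ✓
  (0,3): δ = 40.34°  ·
  (0,4): δ = 75.81°  ·
  (0,5): δ = 114.34°  ·
  (0,6): δ = 144.29°  ·
  (1,2): δ = 104.49°  ·
  (1,3): δ = 74.88°  ·
  (1,4): δ = 39.41°  ·
  (1,5): δ = 0.88°  ✓
  (1,6): δ = 29.06°  ·
  (2,3): δ = 150.39°  ·
  (2,4): δ = 114.92°  ·
  (2,5): δ = 76.39°  ·
  (2,6): δ = 46.45°  ·
  (3,4): δ = 144.53°  ·
  (3,5): δ = 106.00°  ·
  (3,6): δ = 76.06°  ·
  (4,5): δ = 141.47°  ·
  (4,6): δ = 111.53°  ·
  (5,6): δ = 150.06°  ·
antipodal pairs: 2

count = 2; pairs: (0,2), (1,5)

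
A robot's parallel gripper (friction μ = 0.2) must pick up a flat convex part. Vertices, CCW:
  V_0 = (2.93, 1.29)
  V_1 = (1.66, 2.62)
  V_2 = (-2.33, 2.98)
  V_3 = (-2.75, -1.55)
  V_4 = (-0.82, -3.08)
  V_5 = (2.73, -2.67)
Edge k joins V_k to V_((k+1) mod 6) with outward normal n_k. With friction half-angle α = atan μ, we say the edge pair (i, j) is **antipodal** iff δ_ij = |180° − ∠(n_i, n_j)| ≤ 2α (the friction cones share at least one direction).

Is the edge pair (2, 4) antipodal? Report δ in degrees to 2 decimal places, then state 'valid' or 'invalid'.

δ = 78.11°, invalid

α = atan 0.2 = 11.31°;  2α = 22.62°
edge 2: e_2 = (-0.42, -4.53);  n_2 = (-0.9957, +0.0923)
edge 4: e_4 = (+3.55, +0.41);  n_4 = (+0.1147, -0.9934)
∠(n_2, n_4) = 101.89°
δ = |180° − 101.89°| = 78.11°
78.11° > 2α = 22.62°  →  invalid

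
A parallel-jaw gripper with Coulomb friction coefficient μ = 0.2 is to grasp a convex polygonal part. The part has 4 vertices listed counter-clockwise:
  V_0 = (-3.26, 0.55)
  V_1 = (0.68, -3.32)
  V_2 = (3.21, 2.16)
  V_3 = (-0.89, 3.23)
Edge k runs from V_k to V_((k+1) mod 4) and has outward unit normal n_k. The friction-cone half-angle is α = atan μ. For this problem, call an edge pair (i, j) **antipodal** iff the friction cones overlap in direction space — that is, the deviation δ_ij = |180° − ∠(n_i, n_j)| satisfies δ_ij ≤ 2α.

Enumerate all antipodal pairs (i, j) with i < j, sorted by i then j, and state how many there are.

α = atan 0.2 = 11.31°;  2α = 22.62°
n_0 = (-0.7007, -0.7134)
n_1 = (+0.9079, -0.4192)
n_2 = (+0.2525, +0.9676)
n_3 = (-0.7491, +0.6625)
  (0,1): δ = 70.30°  ·
  (0,2): δ = 29.86°  ·
  (0,3): δ = 93.00°  ·
  (1,2): δ = 79.84°  ·
  (1,3): δ = 16.71°  ✓
  (2,3): δ = 116.86°  ·
antipodal pairs: 1

count = 1; pairs: (1,3)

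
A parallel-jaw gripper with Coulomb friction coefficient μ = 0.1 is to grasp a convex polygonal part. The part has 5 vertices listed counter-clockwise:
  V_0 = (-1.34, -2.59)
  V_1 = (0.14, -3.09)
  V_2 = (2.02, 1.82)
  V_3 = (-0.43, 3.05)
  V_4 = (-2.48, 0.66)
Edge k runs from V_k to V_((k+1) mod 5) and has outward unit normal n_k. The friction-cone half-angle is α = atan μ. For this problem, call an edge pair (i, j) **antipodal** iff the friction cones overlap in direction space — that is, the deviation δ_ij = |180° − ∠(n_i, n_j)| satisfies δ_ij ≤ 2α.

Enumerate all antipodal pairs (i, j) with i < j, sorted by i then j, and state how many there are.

count = 1; pairs: (0,2)

α = atan 0.1 = 5.71°;  2α = 11.42°
n_0 = (-0.3201, -0.9474)
n_1 = (+0.9339, -0.3576)
n_2 = (+0.4487, +0.8937)
n_3 = (-0.7590, +0.6511)
n_4 = (-0.9436, -0.3310)
  (0,1): δ = 92.28°  ·
  (0,2): δ = 7.99°  ✓
  (0,3): δ = 68.05°  ·
  (0,4): δ = 128.00°  ·
  (1,2): δ = 95.71°  ·
  (1,3): δ = 19.67°  ·
  (1,4): δ = 40.28°  ·
  (2,3): δ = 103.96°  ·
  (2,4): δ = 44.01°  ·
  (3,4): δ = 120.05°  ·
antipodal pairs: 1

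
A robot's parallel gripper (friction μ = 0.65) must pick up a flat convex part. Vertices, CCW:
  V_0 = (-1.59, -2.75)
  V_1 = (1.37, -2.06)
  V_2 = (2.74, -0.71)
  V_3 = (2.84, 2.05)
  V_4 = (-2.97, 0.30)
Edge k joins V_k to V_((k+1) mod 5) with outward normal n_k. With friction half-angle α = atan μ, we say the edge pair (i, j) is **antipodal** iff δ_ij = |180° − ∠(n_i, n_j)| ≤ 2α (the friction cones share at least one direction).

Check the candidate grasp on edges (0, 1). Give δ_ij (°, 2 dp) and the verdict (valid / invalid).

α = atan 0.65 = 33.02°;  2α = 66.05°
edge 0: e_0 = (+2.96, +0.69);  n_0 = (+0.2270, -0.9739)
edge 1: e_1 = (+1.37, +1.35);  n_1 = (+0.7019, -0.7123)
∠(n_0, n_1) = 31.46°
δ = |180° − 31.46°| = 148.54°
148.54° > 2α = 66.05°  →  invalid

δ = 148.54°, invalid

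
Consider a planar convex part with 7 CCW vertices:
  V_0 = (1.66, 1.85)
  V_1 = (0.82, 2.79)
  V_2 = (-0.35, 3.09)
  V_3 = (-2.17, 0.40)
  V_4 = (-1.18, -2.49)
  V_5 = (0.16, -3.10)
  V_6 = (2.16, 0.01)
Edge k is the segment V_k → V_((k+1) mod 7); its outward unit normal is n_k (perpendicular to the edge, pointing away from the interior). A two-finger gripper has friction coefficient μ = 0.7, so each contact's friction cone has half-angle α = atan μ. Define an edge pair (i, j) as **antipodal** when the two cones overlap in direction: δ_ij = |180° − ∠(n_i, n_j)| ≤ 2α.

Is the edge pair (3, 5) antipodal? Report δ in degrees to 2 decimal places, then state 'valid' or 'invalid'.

α = atan 0.7 = 34.99°;  2α = 69.98°
edge 3: e_3 = (+0.99, -2.89);  n_3 = (-0.9460, -0.3241)
edge 5: e_5 = (+2.00, +3.11);  n_5 = (+0.8411, -0.5409)
∠(n_3, n_5) = 128.35°
δ = |180° − 128.35°| = 51.65°
51.65° ≤ 2α = 69.98°  →  valid

δ = 51.65°, valid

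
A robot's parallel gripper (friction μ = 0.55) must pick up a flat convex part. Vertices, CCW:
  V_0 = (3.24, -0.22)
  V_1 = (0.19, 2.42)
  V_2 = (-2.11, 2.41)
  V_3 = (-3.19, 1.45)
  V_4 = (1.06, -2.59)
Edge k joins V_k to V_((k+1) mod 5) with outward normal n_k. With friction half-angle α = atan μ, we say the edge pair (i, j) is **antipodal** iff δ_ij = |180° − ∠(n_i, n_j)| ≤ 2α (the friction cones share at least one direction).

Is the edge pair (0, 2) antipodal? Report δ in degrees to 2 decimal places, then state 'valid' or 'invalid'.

α = atan 0.55 = 28.81°;  2α = 57.62°
edge 0: e_0 = (-3.05, +2.64);  n_0 = (+0.6545, +0.7561)
edge 2: e_2 = (-1.08, -0.96);  n_2 = (-0.6644, +0.7474)
∠(n_0, n_2) = 82.51°
δ = |180° − 82.51°| = 97.49°
97.49° > 2α = 57.62°  →  invalid

δ = 97.49°, invalid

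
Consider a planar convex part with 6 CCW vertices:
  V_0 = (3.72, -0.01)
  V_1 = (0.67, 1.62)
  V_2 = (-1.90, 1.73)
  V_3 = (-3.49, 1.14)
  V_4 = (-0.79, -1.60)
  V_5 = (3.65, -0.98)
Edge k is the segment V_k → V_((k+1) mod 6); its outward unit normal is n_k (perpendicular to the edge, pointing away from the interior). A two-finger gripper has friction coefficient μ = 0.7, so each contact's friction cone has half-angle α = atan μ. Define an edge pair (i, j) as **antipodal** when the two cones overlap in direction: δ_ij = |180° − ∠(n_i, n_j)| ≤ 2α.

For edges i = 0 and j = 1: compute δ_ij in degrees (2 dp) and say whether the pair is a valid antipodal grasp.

α = atan 0.7 = 34.99°;  2α = 69.98°
edge 0: e_0 = (-3.05, +1.63);  n_0 = (+0.4713, +0.8820)
edge 1: e_1 = (-2.57, +0.11);  n_1 = (+0.0428, +0.9991)
∠(n_0, n_1) = 25.67°
δ = |180° − 25.67°| = 154.33°
154.33° > 2α = 69.98°  →  invalid

δ = 154.33°, invalid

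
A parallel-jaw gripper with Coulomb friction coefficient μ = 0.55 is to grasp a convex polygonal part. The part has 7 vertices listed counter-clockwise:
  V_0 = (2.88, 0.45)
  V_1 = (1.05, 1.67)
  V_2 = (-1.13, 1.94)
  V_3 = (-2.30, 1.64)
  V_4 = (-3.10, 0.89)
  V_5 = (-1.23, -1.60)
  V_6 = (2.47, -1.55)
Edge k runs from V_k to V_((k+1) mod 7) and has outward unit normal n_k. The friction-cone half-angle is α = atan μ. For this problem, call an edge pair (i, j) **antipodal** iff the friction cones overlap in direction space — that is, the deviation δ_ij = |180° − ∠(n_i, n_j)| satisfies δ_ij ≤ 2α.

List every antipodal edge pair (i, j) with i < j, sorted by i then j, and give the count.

α = atan 0.55 = 28.81°;  2α = 57.62°
n_0 = (+0.5547, +0.8321)
n_1 = (+0.1229, +0.9924)
n_2 = (-0.2484, +0.9687)
n_3 = (-0.6839, +0.7295)
n_4 = (-0.7996, -0.6005)
n_5 = (+0.0135, -0.9999)
n_6 = (+0.9796, -0.2008)
  (0,1): δ = 153.37°  ·
  (0,2): δ = 131.93°  ·
  (0,3): δ = 103.16°  ·
  (0,4): δ = 19.40°  ✓
  (0,5): δ = 34.46°  ✓
  (0,6): δ = 112.10°  ·
  (1,2): δ = 158.56°  ·
  (1,3): δ = 129.79°  ·
  (1,4): δ = 46.03°  ✓
  (1,5): δ = 7.83°  ✓
  (1,6): δ = 85.48°  ·
  (2,3): δ = 151.23°  ·
  (2,4): δ = 67.47°  ·
  (2,5): δ = 13.61°  ✓
  (2,6): δ = 64.03°  ·
  (3,4): δ = 96.25°  ·
  (3,5): δ = 42.38°  ✓
  (3,6): δ = 35.26°  ✓
  (4,5): δ = 126.13°  ·
  (4,6): δ = 48.49°  ✓
  (5,6): δ = 102.36°  ·
antipodal pairs: 8

count = 8; pairs: (0,4), (0,5), (1,4), (1,5), (2,5), (3,5), (3,6), (4,6)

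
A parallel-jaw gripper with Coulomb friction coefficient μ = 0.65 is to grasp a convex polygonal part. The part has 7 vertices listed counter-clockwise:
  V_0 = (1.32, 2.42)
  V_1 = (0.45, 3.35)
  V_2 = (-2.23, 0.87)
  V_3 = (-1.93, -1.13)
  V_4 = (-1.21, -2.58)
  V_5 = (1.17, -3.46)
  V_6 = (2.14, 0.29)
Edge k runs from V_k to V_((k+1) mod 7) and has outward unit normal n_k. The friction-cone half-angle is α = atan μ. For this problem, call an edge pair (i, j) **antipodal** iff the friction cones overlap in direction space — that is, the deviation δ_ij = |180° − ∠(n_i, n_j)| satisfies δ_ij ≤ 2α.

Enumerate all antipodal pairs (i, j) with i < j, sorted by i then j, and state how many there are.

count = 10; pairs: (0,2), (0,3), (0,4), (1,4), (1,5), (2,5), (2,6), (3,5), (3,6), (4,6)

α = atan 0.65 = 33.02°;  2α = 66.05°
n_0 = (+0.7303, +0.6832)
n_1 = (-0.6792, +0.7340)
n_2 = (-0.9889, -0.1483)
n_3 = (-0.8957, -0.4447)
n_4 = (-0.3468, -0.9379)
n_5 = (+0.9681, -0.2504)
n_6 = (+0.9332, +0.3593)
  (0,1): δ = 90.31°  ·
  (0,2): δ = 34.56°  ✓
  (0,3): δ = 16.68°  ✓
  (0,4): δ = 26.62°  ✓
  (0,5): δ = 122.41°  ·
  (0,6): δ = 157.96°  ·
  (1,2): δ = 124.25°  ·
  (1,3): δ = 106.37°  ·
  (1,4): δ = 63.07°  ✓
  (1,5): δ = 32.72°  ✓
  (1,6): δ = 68.28°  ·
  (2,3): δ = 162.12°  ·
  (2,4): δ = 118.82°  ·
  (2,5): δ = 23.03°  ✓
  (2,6): δ = 12.52°  ✓
  (3,4): δ = 136.70°  ·
  (3,5): δ = 40.91°  ✓
  (3,6): δ = 5.35°  ✓
  (4,5): δ = 84.21°  ·
  (4,6): δ = 48.65°  ✓
  (5,6): δ = 144.44°  ·
antipodal pairs: 10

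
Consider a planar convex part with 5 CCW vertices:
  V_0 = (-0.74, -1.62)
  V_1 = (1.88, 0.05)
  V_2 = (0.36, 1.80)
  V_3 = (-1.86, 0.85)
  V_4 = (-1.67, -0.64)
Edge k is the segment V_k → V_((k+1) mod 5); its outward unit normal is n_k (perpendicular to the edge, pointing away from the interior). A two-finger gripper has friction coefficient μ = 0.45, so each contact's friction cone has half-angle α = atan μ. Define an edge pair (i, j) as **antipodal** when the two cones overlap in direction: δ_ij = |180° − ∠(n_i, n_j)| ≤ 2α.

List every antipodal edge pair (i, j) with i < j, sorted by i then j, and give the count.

α = atan 0.45 = 24.23°;  2α = 48.46°
n_0 = (+0.5375, -0.8433)
n_1 = (+0.7550, +0.6558)
n_2 = (-0.3934, +0.9194)
n_3 = (-0.9920, -0.1265)
n_4 = (-0.7254, -0.6884)
  (0,1): δ = 81.54°  ·
  (0,2): δ = 9.35°  ✓
  (0,3): δ = 64.75°  ·
  (0,4): δ = 100.99°  ·
  (1,2): δ = 107.81°  ·
  (1,3): δ = 33.71°  ✓
  (1,4): δ = 2.52°  ✓
  (2,3): δ = 105.90°  ·
  (2,4): δ = 69.67°  ·
  (3,4): δ = 143.77°  ·
antipodal pairs: 3

count = 3; pairs: (0,2), (1,3), (1,4)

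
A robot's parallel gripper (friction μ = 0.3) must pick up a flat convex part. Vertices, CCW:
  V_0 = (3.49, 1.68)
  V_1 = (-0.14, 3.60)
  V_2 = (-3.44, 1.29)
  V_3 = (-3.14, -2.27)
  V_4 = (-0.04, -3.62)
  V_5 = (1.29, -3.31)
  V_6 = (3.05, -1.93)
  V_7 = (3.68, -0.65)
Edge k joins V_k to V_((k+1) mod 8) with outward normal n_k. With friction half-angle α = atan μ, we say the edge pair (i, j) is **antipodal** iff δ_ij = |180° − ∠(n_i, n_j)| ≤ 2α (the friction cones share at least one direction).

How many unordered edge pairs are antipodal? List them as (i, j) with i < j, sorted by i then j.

α = atan 0.3 = 16.70°;  2α = 33.40°
n_0 = (+0.4676, +0.8840)
n_1 = (-0.5735, +0.8192)
n_2 = (-0.9965, -0.0840)
n_3 = (-0.3993, -0.9168)
n_4 = (+0.2270, -0.9739)
n_5 = (+0.6170, -0.7869)
n_6 = (+0.8972, -0.4416)
n_7 = (+0.9967, +0.0813)
  (0,1): δ = 117.13°  ·
  (0,2): δ = 57.31°  ·
  (0,3): δ = 4.34°  ✓
  (0,4): δ = 41.00°  ·
  (0,5): δ = 65.98°  ·
  (0,6): δ = 91.67°  ·
  (0,7): δ = 122.54°  ·
  (1,2): δ = 120.18°  ·
  (1,3): δ = 58.52°  ·
  (1,4): δ = 21.87°  ✓
  (1,5): δ = 3.11°  ✓
  (1,6): δ = 28.80°  ✓
  (1,7): δ = 59.67°  ·
  (2,3): δ = 118.35°  ·
  (2,4): δ = 81.70°  ·
  (2,5): δ = 56.72°  ·
  (2,6): δ = 31.02°  ✓
  (2,7): δ = 0.16°  ✓
  (3,4): δ = 143.35°  ·
  (3,5): δ = 118.37°  ·
  (3,6): δ = 92.67°  ·
  (3,7): δ = 61.81°  ·
  (4,5): δ = 155.02°  ·
  (4,6): δ = 129.33°  ·
  (4,7): δ = 98.46°  ·
  (5,6): δ = 154.31°  ·
  (5,7): δ = 123.44°  ·
  (6,7): δ = 149.13°  ·
antipodal pairs: 6

count = 6; pairs: (0,3), (1,4), (1,5), (1,6), (2,6), (2,7)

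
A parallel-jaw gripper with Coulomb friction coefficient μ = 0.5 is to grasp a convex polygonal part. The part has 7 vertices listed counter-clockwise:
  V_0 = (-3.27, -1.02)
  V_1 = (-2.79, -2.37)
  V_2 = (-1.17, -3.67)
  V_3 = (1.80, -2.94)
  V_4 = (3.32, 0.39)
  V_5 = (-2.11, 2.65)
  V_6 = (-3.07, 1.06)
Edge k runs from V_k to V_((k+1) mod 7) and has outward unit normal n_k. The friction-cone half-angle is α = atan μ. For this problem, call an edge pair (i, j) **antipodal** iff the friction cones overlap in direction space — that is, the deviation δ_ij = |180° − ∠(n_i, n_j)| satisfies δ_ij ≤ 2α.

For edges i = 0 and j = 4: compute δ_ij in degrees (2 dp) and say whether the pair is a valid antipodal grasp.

δ = 47.83°, valid

α = atan 0.5 = 26.57°;  2α = 53.13°
edge 0: e_0 = (+0.48, -1.35);  n_0 = (-0.9422, -0.3350)
edge 4: e_4 = (-5.43, +2.26);  n_4 = (+0.3843, +0.9232)
∠(n_0, n_4) = 132.17°
δ = |180° − 132.17°| = 47.83°
47.83° ≤ 2α = 53.13°  →  valid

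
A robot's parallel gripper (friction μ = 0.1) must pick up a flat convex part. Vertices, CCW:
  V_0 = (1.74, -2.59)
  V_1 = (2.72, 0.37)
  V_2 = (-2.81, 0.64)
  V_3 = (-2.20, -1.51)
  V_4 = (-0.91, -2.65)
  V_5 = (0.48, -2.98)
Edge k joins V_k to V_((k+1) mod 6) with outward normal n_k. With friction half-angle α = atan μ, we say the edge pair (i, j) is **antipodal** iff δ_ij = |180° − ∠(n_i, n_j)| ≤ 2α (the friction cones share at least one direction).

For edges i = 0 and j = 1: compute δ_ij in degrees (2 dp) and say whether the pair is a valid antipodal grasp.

α = atan 0.1 = 5.71°;  2α = 11.42°
edge 0: e_0 = (+0.98, +2.96);  n_0 = (+0.9493, -0.3143)
edge 1: e_1 = (-5.53, +0.27);  n_1 = (+0.0488, +0.9988)
∠(n_0, n_1) = 105.52°
δ = |180° − 105.52°| = 74.48°
74.48° > 2α = 11.42°  →  invalid

δ = 74.48°, invalid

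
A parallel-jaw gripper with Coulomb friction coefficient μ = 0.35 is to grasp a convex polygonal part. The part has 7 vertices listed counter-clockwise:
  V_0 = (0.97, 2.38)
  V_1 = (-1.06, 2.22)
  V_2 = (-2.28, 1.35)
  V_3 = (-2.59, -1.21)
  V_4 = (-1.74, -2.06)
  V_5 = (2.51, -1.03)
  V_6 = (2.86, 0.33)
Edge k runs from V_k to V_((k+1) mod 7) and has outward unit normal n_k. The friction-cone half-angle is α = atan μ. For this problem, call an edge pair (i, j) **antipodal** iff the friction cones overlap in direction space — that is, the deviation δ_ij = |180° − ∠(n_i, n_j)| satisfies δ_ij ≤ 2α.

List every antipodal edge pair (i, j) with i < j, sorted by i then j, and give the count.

α = atan 0.35 = 19.29°;  2α = 38.58°
n_0 = (-0.0786, +0.9969)
n_1 = (-0.5806, +0.8142)
n_2 = (-0.9927, +0.1202)
n_3 = (-0.7071, -0.7071)
n_4 = (+0.2355, -0.9719)
n_5 = (+0.9684, -0.2492)
n_6 = (+0.7352, +0.6778)
  (0,1): δ = 149.01°  ·
  (0,2): δ = 101.41°  ·
  (0,3): δ = 49.51°  ·
  (0,4): δ = 9.12°  ✓
  (0,5): δ = 71.06°  ·
  (0,6): δ = 128.17°  ·
  (1,2): δ = 132.40°  ·
  (1,3): δ = 80.49°  ·
  (1,4): δ = 21.87°  ✓
  (1,5): δ = 40.07°  ·
  (1,6): δ = 97.18°  ·
  (2,3): δ = 128.10°  ·
  (2,4): δ = 69.47°  ·
  (2,5): δ = 7.53°  ✓
  (2,6): δ = 49.58°  ·
  (3,4): δ = 121.38°  ·
  (3,5): δ = 59.43°  ·
  (3,6): δ = 2.33°  ✓
  (4,5): δ = 118.06°  ·
  (4,6): δ = 60.95°  ·
  (5,6): δ = 122.89°  ·
antipodal pairs: 4

count = 4; pairs: (0,4), (1,4), (2,5), (3,6)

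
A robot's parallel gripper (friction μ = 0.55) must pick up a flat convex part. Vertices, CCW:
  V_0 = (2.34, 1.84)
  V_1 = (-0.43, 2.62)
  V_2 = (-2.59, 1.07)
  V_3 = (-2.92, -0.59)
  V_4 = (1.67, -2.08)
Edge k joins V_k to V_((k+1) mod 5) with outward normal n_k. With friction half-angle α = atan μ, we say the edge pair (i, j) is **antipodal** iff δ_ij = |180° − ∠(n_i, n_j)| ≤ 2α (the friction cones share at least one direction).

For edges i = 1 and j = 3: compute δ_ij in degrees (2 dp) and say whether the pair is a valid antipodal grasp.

α = atan 0.55 = 28.81°;  2α = 57.62°
edge 1: e_1 = (-2.16, -1.55);  n_1 = (-0.5830, +0.8125)
edge 3: e_3 = (+4.59, -1.49);  n_3 = (-0.3088, -0.9511)
∠(n_1, n_3) = 126.35°
δ = |180° − 126.35°| = 53.65°
53.65° ≤ 2α = 57.62°  →  valid

δ = 53.65°, valid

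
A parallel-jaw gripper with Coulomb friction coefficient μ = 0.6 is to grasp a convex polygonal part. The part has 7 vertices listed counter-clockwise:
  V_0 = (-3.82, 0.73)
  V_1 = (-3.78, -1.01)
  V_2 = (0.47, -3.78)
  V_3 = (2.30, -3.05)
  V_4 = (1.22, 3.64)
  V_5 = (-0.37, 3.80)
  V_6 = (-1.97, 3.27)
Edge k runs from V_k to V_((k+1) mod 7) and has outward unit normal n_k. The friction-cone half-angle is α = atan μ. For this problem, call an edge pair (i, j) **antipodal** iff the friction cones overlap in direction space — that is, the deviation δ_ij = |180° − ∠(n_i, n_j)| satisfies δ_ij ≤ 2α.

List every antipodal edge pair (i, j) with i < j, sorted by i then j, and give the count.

α = atan 0.6 = 30.96°;  2α = 61.93°
n_0 = (-0.9997, -0.0230)
n_1 = (-0.5460, -0.8378)
n_2 = (+0.3705, -0.9288)
n_3 = (+0.9872, +0.1594)
n_4 = (+0.1001, +0.9950)
n_5 = (-0.3144, +0.9493)
n_6 = (-0.8083, +0.5887)
  (0,1): δ = 124.41°  ·
  (0,2): δ = 69.57°  ·
  (0,3): δ = 7.85°  ✓
  (0,4): δ = 82.94°  ·
  (0,5): δ = 107.01°  ·
  (0,6): δ = 142.62°  ·
  (1,2): δ = 125.16°  ·
  (1,3): δ = 47.73°  ✓
  (1,4): δ = 27.35°  ✓
  (1,5): δ = 51.42°  ✓
  (1,6): δ = 87.03°  ·
  (2,3): δ = 102.58°  ·
  (2,4): δ = 27.49°  ✓
  (2,5): δ = 3.42°  ✓
  (2,6): δ = 32.19°  ✓
  (3,4): δ = 104.92°  ·
  (3,5): δ = 80.84°  ·
  (3,6): δ = 45.24°  ✓
  (4,5): δ = 155.93°  ·
  (4,6): δ = 120.32°  ·
  (5,6): δ = 144.40°  ·
antipodal pairs: 8

count = 8; pairs: (0,3), (1,3), (1,4), (1,5), (2,4), (2,5), (2,6), (3,6)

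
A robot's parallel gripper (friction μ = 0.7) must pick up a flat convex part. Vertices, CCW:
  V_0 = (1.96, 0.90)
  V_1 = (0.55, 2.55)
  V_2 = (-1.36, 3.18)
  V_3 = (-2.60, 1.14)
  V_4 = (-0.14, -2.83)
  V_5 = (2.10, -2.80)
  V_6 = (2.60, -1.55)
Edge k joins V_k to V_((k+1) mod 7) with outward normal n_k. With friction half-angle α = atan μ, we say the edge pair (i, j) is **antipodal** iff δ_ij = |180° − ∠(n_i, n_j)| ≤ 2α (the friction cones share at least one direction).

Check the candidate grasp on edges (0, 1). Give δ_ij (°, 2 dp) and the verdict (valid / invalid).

α = atan 0.7 = 34.99°;  2α = 69.98°
edge 0: e_0 = (-1.41, +1.65);  n_0 = (+0.7602, +0.6497)
edge 1: e_1 = (-1.91, +0.63);  n_1 = (+0.3132, +0.9497)
∠(n_0, n_1) = 31.23°
δ = |180° − 31.23°| = 148.77°
148.77° > 2α = 69.98°  →  invalid

δ = 148.77°, invalid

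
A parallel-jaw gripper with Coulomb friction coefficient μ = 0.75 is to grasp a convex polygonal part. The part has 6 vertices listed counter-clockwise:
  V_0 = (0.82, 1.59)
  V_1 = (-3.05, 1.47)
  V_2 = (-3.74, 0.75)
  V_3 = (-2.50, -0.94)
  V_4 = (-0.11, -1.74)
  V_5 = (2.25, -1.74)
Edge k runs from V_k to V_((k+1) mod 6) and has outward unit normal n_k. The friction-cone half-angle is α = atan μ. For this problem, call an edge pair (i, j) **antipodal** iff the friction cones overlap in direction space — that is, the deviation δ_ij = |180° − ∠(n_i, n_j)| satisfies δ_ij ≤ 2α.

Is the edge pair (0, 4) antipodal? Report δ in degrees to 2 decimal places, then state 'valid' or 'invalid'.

α = atan 0.75 = 36.87°;  2α = 73.74°
edge 0: e_0 = (-3.87, -0.12);  n_0 = (-0.0310, +0.9995)
edge 4: e_4 = (+2.36, +0.00);  n_4 = (+0.0000, -1.0000)
∠(n_0, n_4) = 178.22°
δ = |180° − 178.22°| = 1.78°
1.78° ≤ 2α = 73.74°  →  valid

δ = 1.78°, valid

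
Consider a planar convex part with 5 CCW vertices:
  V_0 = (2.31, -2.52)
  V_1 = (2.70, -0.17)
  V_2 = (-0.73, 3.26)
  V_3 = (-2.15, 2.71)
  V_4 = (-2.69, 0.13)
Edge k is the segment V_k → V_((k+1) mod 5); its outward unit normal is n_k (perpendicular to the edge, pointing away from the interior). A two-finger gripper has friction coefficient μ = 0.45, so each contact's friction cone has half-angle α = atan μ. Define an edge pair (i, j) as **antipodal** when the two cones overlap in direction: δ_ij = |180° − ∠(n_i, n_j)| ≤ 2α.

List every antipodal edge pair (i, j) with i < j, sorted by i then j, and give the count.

α = atan 0.45 = 24.23°;  2α = 48.46°
n_0 = (+0.9865, -0.1637)
n_1 = (+0.7071, +0.7071)
n_2 = (-0.3612, +0.9325)
n_3 = (-0.9788, +0.2049)
n_4 = (-0.4683, -0.8836)
  (0,1): δ = 125.58°  ·
  (0,2): δ = 59.40°  ·
  (0,3): δ = 2.40°  ✓
  (0,4): δ = 71.50°  ·
  (1,2): δ = 113.83°  ·
  (1,3): δ = 56.82°  ·
  (1,4): δ = 17.08°  ✓
  (2,3): δ = 122.99°  ·
  (2,4): δ = 49.10°  ·
  (3,4): δ = 106.10°  ·
antipodal pairs: 2

count = 2; pairs: (0,3), (1,4)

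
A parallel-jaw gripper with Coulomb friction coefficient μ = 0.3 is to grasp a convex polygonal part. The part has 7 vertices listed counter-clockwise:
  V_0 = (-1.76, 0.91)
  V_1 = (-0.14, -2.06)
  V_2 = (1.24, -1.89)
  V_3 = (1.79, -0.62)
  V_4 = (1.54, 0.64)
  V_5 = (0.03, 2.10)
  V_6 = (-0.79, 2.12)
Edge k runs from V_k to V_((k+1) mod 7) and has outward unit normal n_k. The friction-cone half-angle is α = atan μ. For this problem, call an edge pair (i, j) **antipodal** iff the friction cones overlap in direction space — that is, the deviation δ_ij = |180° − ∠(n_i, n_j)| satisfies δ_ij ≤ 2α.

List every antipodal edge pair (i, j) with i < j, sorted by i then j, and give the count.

α = atan 0.3 = 16.70°;  2α = 33.40°
n_0 = (-0.8779, -0.4789)
n_1 = (+0.1223, -0.9925)
n_2 = (+0.9176, -0.3974)
n_3 = (+0.9809, +0.1946)
n_4 = (+0.6951, +0.7189)
n_5 = (+0.0244, +0.9997)
n_6 = (-0.7802, +0.6255)
  (0,1): δ = 111.59°  ·
  (0,2): δ = 52.03°  ·
  (0,3): δ = 17.39°  ✓
  (0,4): δ = 17.35°  ✓
  (0,5): δ = 59.99°  ·
  (0,6): δ = 112.67°  ·
  (1,2): δ = 120.44°  ·
  (1,3): δ = 85.80°  ·
  (1,4): δ = 51.06°  ·
  (1,5): δ = 8.42°  ✓
  (1,6): δ = 44.26°  ·
  (2,3): δ = 145.36°  ·
  (2,4): δ = 110.62°  ·
  (2,5): δ = 67.98°  ·
  (2,6): δ = 15.30°  ✓
  (3,4): δ = 145.26°  ·
  (3,5): δ = 102.62°  ·
  (3,6): δ = 49.94°  ·
  (4,5): δ = 137.36°  ·
  (4,6): δ = 84.68°  ·
  (5,6): δ = 127.32°  ·
antipodal pairs: 4

count = 4; pairs: (0,3), (0,4), (1,5), (2,6)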